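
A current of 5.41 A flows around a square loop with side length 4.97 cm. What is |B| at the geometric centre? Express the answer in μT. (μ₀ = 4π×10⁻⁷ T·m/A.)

Each side is a finite straight segment at perpendicular distance d = a/(2 tan(π/4)) = 0.02485 m from the centre, with end-angles ±π/4.
One side contributes B₁ = (μ₀I/4πd)·2 sin(π/4) = 3.08×10⁻⁵ T.
All 4 sides add in the same direction: B = 4 × 3.08×10⁻⁵ = 1.23×10⁻⁴ T.

B ≈ 123 μT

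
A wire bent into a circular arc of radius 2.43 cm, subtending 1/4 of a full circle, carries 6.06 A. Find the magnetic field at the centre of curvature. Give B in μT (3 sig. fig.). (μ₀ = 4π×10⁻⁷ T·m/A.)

B ≈ 39.2 μT

The Biot–Savart field of a circular arc at its centre is B = μ₀Iφ/(4πR), with φ = 1.571 rad.
B = (4π×10⁻⁷ × 6.06 × 1.571) / (4π × 0.0243) = 3.92×10⁻⁵ T.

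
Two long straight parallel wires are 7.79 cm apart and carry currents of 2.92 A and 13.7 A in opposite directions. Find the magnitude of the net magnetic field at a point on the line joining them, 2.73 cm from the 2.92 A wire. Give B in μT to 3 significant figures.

B ≈ 75.5 μT

Each long wire gives B = μ₀I/(2πd). Distances are d₁ = 0.0273 m and d₂ = 0.0506 m.
B₁ = 2.14×10⁻⁵ T, B₂ = 5.42×10⁻⁵ T.
Between antiparallel currents both contributions point the same way, so they add. B = B₁ + B₂ = 2.14×10⁻⁵ + 5.42×10⁻⁵ = 7.55×10⁻⁵ T.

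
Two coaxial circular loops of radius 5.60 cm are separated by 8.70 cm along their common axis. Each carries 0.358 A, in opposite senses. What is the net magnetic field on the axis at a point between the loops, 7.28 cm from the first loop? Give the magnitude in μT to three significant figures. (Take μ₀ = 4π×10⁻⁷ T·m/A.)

Each loop contributes B = μ₀IR²/[2(R²+z²)^(3/2)] on the axis, with z measured from that loop.
Loop 1 (z = 0.0728 m): B₁ = 9.10×10⁻⁷ T. Loop 2 (z = 0.0142 m): B₂ = 3.66×10⁻⁶ T.
The fields oppose: B = |B₁ − B₂| = 2.75×10⁻⁶ T.

B ≈ 2.75 μT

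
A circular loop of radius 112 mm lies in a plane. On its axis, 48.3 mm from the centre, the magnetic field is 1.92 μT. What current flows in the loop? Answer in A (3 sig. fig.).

On the axis of a loop, B = μ₀IR²/[2(R²+z²)^(3/2)], so I = 2B(R²+z²)^(3/2)/(μ₀R²).
R² + z² = 0.01254 + 0.002333 = 0.01488 m²; raised to 3/2 gives 1.81×10⁻³ m³.
I = 2 × 1.92×10⁻⁶ × 1.81×10⁻³ / (1.26×10⁻⁶ × 0.01254) = 0.442 A.

I ≈ 0.442 A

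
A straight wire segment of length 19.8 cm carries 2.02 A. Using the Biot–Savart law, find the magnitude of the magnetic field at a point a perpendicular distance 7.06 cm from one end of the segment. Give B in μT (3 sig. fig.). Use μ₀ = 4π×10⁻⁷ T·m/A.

B ≈ 2.69 μT

For a finite straight segment, B = (μ₀I/4πd)(sinθ₁ + sinθ₂), where θ₁, θ₂ are the angles from the perpendicular to each end.
The perpendicular foot is at one end, so the two end-offsets along the wire are 0 and L = 0.198 m.
sinθ₁ = 0/√(0²+0.0706²) = 0.0000; sinθ₂ = 0.198/√(0.198²+0.0706²) = 0.9419.
B = (4π×10⁻⁷ × 2.02) / (4π × 0.0706) × (0.0000 + 0.9419) = 2.69×10⁻⁶ T.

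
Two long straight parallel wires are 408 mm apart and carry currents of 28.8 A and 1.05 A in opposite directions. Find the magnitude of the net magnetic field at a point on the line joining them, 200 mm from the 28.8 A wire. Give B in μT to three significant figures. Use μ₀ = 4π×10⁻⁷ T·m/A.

Each long wire gives B = μ₀I/(2πd). Distances are d₁ = 0.2 m and d₂ = 0.208 m.
B₁ = 2.88×10⁻⁵ T, B₂ = 1.01×10⁻⁶ T.
Between antiparallel currents both contributions point the same way, so they add. B = B₁ + B₂ = 2.88×10⁻⁵ + 1.01×10⁻⁶ = 2.98×10⁻⁵ T.

B ≈ 29.8 μT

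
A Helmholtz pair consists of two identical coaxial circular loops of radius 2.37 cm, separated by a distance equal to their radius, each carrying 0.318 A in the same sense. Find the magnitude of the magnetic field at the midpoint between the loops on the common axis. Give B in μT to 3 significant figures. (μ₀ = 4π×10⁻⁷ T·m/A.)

Each loop contributes B = μ₀IR²/[2(R²+z²)^(3/2)] on the axis, with z measured from that loop.
Loop 1 (z = 0.01185 m): B₁ = 6.03×10⁻⁶ T. Loop 2 (z = 0.01185 m): B₂ = 6.03×10⁻⁶ T.
The fields add: B = B₁ + B₂ = 1.21×10⁻⁵ T.

B ≈ 12.1 μT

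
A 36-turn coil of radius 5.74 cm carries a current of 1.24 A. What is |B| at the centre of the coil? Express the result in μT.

B ≈ 489 μT

For an N-turn flat coil, B = Nμ₀I/(2R) with R = 0.0574 m.
B = 36 × 1.36×10⁻⁵ T = 4.89×10⁻⁴ T.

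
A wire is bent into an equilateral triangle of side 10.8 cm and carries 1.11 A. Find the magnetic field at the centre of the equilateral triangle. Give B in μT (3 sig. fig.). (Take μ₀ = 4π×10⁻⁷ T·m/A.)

Each side is a finite straight segment at perpendicular distance d = a/(2 tan(π/3)) = 0.03118 m from the centre, with end-angles ±π/3.
One side contributes B₁ = (μ₀I/4πd)·2 sin(π/3) = 6.17×10⁻⁶ T.
All 3 sides add in the same direction: B = 3 × 6.17×10⁻⁶ = 1.85×10⁻⁵ T.

B ≈ 18.5 μT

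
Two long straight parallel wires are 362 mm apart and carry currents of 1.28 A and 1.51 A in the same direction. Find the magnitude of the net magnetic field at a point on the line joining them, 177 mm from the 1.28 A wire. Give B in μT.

B ≈ 0.186 μT

Each long wire gives B = μ₀I/(2πd). Distances are d₁ = 0.177 m and d₂ = 0.185 m.
B₁ = 1.45×10⁻⁶ T, B₂ = 1.63×10⁻⁶ T.
Between parallel currents the two contributions point in opposite directions, so they subtract. B = |B₁ − B₂| = |1.45×10⁻⁶ − 1.63×10⁻⁶| = 1.86×10⁻⁷ T.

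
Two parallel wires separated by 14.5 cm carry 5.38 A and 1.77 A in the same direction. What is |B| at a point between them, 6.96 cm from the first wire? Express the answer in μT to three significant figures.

Each long wire gives B = μ₀I/(2πd). Distances are d₁ = 0.0696 m and d₂ = 0.0754 m.
B₁ = 1.55×10⁻⁵ T, B₂ = 4.69×10⁻⁶ T.
Between parallel currents the two contributions point in opposite directions, so they subtract. B = |B₁ − B₂| = |1.55×10⁻⁵ − 4.69×10⁻⁶| = 1.08×10⁻⁵ T.

B ≈ 10.8 μT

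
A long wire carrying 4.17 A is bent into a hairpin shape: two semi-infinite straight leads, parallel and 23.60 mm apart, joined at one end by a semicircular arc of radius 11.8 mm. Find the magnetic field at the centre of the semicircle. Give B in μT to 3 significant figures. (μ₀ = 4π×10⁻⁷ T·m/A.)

The semicircular arc contributes B_arc = μ₀I·π/(4πR) = μ₀I/(4R) = 1.11×10⁻⁴ T.
Each semi-infinite lead is at perpendicular distance R = 0.0118 m from the centre, with the perpendicular foot at its near end, so it contributes μ₀I/(4πR); both point the same way, together 7.07×10⁻⁵ T.
Arc and leads all point the same direction: B = 1.11×10⁻⁴ + 7.07×10⁻⁵ = 1.82×10⁻⁴ T.

B ≈ 182 μT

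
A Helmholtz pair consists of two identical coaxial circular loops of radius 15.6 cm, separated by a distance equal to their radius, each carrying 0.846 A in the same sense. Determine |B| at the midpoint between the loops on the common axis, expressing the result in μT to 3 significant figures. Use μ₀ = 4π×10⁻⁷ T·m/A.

B ≈ 4.88 μT

Each loop contributes B = μ₀IR²/[2(R²+z²)^(3/2)] on the axis, with z measured from that loop.
Loop 1 (z = 0.078 m): B₁ = 2.44×10⁻⁶ T. Loop 2 (z = 0.078 m): B₂ = 2.44×10⁻⁶ T.
The fields add: B = B₁ + B₂ = 4.88×10⁻⁶ T.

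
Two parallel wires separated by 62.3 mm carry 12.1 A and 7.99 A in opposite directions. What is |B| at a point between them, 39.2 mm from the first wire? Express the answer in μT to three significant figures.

B ≈ 131 μT

Each long wire gives B = μ₀I/(2πd). Distances are d₁ = 0.0392 m and d₂ = 0.0231 m.
B₁ = 6.17×10⁻⁵ T, B₂ = 6.92×10⁻⁵ T.
Between antiparallel currents both contributions point the same way, so they add. B = B₁ + B₂ = 6.17×10⁻⁵ + 6.92×10⁻⁵ = 1.31×10⁻⁴ T.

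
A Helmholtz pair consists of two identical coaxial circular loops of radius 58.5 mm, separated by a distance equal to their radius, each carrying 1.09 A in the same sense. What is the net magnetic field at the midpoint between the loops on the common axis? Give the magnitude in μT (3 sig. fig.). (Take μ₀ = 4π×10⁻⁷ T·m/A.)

B ≈ 16.8 μT

Each loop contributes B = μ₀IR²/[2(R²+z²)^(3/2)] on the axis, with z measured from that loop.
Loop 1 (z = 0.02925 m): B₁ = 8.38×10⁻⁶ T. Loop 2 (z = 0.02925 m): B₂ = 8.38×10⁻⁶ T.
The fields add: B = B₁ + B₂ = 1.68×10⁻⁵ T.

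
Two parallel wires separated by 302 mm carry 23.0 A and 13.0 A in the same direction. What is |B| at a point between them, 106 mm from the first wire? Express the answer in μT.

Each long wire gives B = μ₀I/(2πd). Distances are d₁ = 0.106 m and d₂ = 0.196 m.
B₁ = 4.34×10⁻⁵ T, B₂ = 1.33×10⁻⁵ T.
Between parallel currents the two contributions point in opposite directions, so they subtract. B = |B₁ − B₂| = |4.34×10⁻⁵ − 1.33×10⁻⁵| = 3.01×10⁻⁵ T.

B ≈ 30.1 μT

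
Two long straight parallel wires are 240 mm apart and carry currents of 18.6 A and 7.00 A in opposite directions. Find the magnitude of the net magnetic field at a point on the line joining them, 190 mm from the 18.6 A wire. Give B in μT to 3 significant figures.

Each long wire gives B = μ₀I/(2πd). Distances are d₁ = 0.19 m and d₂ = 0.05 m.
B₁ = 1.96×10⁻⁵ T, B₂ = 2.80×10⁻⁵ T.
Between antiparallel currents both contributions point the same way, so they add. B = B₁ + B₂ = 1.96×10⁻⁵ + 2.80×10⁻⁵ = 4.76×10⁻⁵ T.

B ≈ 47.6 μT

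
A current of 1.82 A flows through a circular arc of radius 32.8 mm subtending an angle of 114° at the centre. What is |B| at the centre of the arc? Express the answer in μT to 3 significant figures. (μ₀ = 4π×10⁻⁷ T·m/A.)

B ≈ 11.0 μT

The Biot–Savart field of a circular arc at its centre is B = μ₀Iφ/(4πR), with φ = 1.99 rad.
B = (4π×10⁻⁷ × 1.82 × 1.99) / (4π × 0.0328) = 1.10×10⁻⁵ T.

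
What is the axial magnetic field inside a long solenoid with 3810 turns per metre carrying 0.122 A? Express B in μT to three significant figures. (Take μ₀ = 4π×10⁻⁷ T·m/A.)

B ≈ 584 μT

Inside a long solenoid, B = μ₀nI with n = 3810 turns/m.
B = 4π×10⁻⁷ × 3810 × 0.122 = 5.84×10⁻⁴ T.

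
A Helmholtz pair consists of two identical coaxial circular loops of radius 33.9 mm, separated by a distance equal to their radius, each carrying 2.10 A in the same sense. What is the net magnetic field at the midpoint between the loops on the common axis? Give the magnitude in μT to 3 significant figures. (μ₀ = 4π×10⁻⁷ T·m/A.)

Each loop contributes B = μ₀IR²/[2(R²+z²)^(3/2)] on the axis, with z measured from that loop.
Loop 1 (z = 0.01695 m): B₁ = 2.79×10⁻⁵ T. Loop 2 (z = 0.01695 m): B₂ = 2.79×10⁻⁵ T.
The fields add: B = B₁ + B₂ = 5.57×10⁻⁵ T.

B ≈ 55.7 μT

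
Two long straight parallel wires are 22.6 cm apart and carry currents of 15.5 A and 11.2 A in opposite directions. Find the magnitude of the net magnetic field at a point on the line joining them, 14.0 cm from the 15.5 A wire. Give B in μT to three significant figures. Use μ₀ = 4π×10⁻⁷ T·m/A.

Each long wire gives B = μ₀I/(2πd). Distances are d₁ = 0.14 m and d₂ = 0.086 m.
B₁ = 2.21×10⁻⁵ T, B₂ = 2.60×10⁻⁵ T.
Between antiparallel currents both contributions point the same way, so they add. B = B₁ + B₂ = 2.21×10⁻⁵ + 2.60×10⁻⁵ = 4.82×10⁻⁵ T.

B ≈ 48.2 μT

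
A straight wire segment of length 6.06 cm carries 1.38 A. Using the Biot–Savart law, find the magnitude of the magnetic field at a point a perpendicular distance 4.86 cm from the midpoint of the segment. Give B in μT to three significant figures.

For a finite straight segment, B = (μ₀I/4πd)(sinθ₁ + sinθ₂), where θ₁, θ₂ are the angles from the perpendicular to each end.
The perpendicular from the point meets the wire at its midpoint, so each end is L/2 = 0.0303 m away along the wire.
sinθ₁ = 0.0303/√(0.0303²+0.0486²) = 0.5291; sinθ₂ = 0.0303/√(0.0303²+0.0486²) = 0.5291.
B = (4π×10⁻⁷ × 1.38) / (4π × 0.0486) × (0.5291 + 0.5291) = 3.00×10⁻⁶ T.

B ≈ 3.00 μT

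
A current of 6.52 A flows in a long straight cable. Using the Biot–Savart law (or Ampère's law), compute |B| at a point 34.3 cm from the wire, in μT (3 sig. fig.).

B ≈ 3.80 μT

For an infinitely long straight wire, B = μ₀I/(2πd).
B = (4π×10⁻⁷ × 6.52) / (2π × 0.343) = 3.80×10⁻⁶ T.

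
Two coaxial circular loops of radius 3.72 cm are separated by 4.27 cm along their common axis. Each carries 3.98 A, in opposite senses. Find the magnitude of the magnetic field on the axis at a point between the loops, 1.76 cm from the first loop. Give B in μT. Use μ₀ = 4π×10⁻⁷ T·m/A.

B ≈ 11.4 μT

Each loop contributes B = μ₀IR²/[2(R²+z²)^(3/2)] on the axis, with z measured from that loop.
Loop 1 (z = 0.0176 m): B₁ = 4.97×10⁻⁵ T. Loop 2 (z = 0.0251 m): B₂ = 3.83×10⁻⁵ T.
The fields oppose: B = |B₁ − B₂| = 1.14×10⁻⁵ T.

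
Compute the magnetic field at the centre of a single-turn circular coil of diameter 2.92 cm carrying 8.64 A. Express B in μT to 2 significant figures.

B ≈ 370 μT

At the centre of a circular loop the Biot–Savart law gives B = μ₀I/(2R) (so R = 0.0146 m).
B = (4π×10⁻⁷ × 8.64) / (2 × 0.0146) = 3.72×10⁻⁴ T.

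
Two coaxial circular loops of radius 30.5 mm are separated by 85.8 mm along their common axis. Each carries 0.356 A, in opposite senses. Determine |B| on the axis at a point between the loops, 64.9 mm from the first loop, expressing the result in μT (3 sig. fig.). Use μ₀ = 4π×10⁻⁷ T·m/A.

Each loop contributes B = μ₀IR²/[2(R²+z²)^(3/2)] on the axis, with z measured from that loop.
Loop 1 (z = 0.0649 m): B₁ = 5.64×10⁻⁷ T. Loop 2 (z = 0.0209 m): B₂ = 4.12×10⁻⁶ T.
The fields oppose: B = |B₁ − B₂| = 3.55×10⁻⁶ T.

B ≈ 3.55 μT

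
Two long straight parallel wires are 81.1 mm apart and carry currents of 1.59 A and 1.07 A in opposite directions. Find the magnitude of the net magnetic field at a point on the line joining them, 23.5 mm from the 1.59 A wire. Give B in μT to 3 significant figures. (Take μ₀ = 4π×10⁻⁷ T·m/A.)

B ≈ 17.2 μT

Each long wire gives B = μ₀I/(2πd). Distances are d₁ = 0.0235 m and d₂ = 0.0576 m.
B₁ = 1.35×10⁻⁵ T, B₂ = 3.72×10⁻⁶ T.
Between antiparallel currents both contributions point the same way, so they add. B = B₁ + B₂ = 1.35×10⁻⁵ + 3.72×10⁻⁶ = 1.72×10⁻⁵ T.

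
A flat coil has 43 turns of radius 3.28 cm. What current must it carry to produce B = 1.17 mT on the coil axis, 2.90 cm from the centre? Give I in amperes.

For an N-turn coil, B = Nμ₀IR²/[2(R²+z²)^(3/2)] with R = 0.0328 m, z = 0.029 m, so I = 2B(R²+z²)^(3/2)/(Nμ₀R²) = 2 × 1.17×10⁻³ × 8.39×10⁻⁵ / (43 × 4π×10⁻⁷ × 0.001076) = 3.38 A.

I ≈ 3.38 A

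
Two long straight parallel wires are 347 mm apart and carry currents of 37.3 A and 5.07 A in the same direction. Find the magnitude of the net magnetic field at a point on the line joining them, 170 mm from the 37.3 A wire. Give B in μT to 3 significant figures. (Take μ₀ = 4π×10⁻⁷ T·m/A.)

B ≈ 38.2 μT

Each long wire gives B = μ₀I/(2πd). Distances are d₁ = 0.17 m and d₂ = 0.177 m.
B₁ = 4.39×10⁻⁵ T, B₂ = 5.73×10⁻⁶ T.
Between parallel currents the two contributions point in opposite directions, so they subtract. B = |B₁ − B₂| = |4.39×10⁻⁵ − 5.73×10⁻⁶| = 3.82×10⁻⁵ T.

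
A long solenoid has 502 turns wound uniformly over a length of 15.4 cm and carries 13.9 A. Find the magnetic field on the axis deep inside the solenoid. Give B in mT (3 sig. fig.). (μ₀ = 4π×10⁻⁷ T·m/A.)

Inside a long solenoid, B = μ₀nI with n = 3260 turns/m.
B = 4π×10⁻⁷ × 3260 × 13.9 = 5.69×10⁻² T.

B ≈ 56.9 mT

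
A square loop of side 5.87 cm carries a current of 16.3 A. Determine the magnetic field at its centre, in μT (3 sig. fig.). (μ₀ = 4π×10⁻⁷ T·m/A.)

Each side is a finite straight segment at perpendicular distance d = a/(2 tan(π/4)) = 0.02935 m from the centre, with end-angles ±π/4.
One side contributes B₁ = (μ₀I/4πd)·2 sin(π/4) = 7.85×10⁻⁵ T.
All 4 sides add in the same direction: B = 4 × 7.85×10⁻⁵ = 3.14×10⁻⁴ T.

B ≈ 314 μT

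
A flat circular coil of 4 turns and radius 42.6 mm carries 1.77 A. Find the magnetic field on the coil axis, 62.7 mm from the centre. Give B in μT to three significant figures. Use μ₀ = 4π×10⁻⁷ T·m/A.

B ≈ 18.5 μT

For an N-turn flat coil, B = Nμ₀IR²/[2(R²+z²)^(3/2)] with R = 0.0426 m, z = 0.0627 m.
B = 4 × 4.63×10⁻⁶ T = 1.85×10⁻⁵ T.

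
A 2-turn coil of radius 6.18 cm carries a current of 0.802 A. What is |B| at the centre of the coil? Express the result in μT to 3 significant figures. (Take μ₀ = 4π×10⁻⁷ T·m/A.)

For an N-turn flat coil, B = Nμ₀I/(2R) with R = 0.0618 m.
B = 2 × 8.15×10⁻⁶ T = 1.63×10⁻⁵ T.

B ≈ 16.3 μT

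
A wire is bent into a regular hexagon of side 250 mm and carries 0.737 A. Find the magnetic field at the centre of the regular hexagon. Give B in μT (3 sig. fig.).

B ≈ 2.04 μT

Each side is a finite straight segment at perpendicular distance d = a/(2 tan(π/6)) = 0.2165 m from the centre, with end-angles ±π/6.
One side contributes B₁ = (μ₀I/4πd)·2 sin(π/6) = 3.40×10⁻⁷ T.
All 6 sides add in the same direction: B = 6 × 3.40×10⁻⁷ = 2.04×10⁻⁶ T.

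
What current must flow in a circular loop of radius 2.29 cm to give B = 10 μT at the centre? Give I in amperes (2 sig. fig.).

At the centre of a circular loop B = μ₀I/(2R), so I = 2RB/μ₀.
With R = 0.0229 m, I = 2 × 0.0229 × 1.00×10⁻⁵ / (4π×10⁻⁷) = 0.364 A.

I ≈ 0.36 A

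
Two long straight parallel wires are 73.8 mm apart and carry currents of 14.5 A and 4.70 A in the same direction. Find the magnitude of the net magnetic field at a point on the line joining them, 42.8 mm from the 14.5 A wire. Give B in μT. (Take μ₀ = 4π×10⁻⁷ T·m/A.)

B ≈ 37.4 μT

Each long wire gives B = μ₀I/(2πd). Distances are d₁ = 0.0428 m and d₂ = 0.031 m.
B₁ = 6.78×10⁻⁵ T, B₂ = 3.03×10⁻⁵ T.
Between parallel currents the two contributions point in opposite directions, so they subtract. B = |B₁ − B₂| = |6.78×10⁻⁵ − 3.03×10⁻⁵| = 3.74×10⁻⁵ T.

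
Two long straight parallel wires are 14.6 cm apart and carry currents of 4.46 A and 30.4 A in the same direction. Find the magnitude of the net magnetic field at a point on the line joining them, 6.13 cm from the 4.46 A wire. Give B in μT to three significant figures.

Each long wire gives B = μ₀I/(2πd). Distances are d₁ = 0.0613 m and d₂ = 0.0847 m.
B₁ = 1.46×10⁻⁵ T, B₂ = 7.18×10⁻⁵ T.
Between parallel currents the two contributions point in opposite directions, so they subtract. B = |B₁ − B₂| = |1.46×10⁻⁵ − 7.18×10⁻⁵| = 5.72×10⁻⁵ T.

B ≈ 57.2 μT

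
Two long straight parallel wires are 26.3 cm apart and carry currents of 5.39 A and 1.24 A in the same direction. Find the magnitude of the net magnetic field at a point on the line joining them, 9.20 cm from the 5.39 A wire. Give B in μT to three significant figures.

Each long wire gives B = μ₀I/(2πd). Distances are d₁ = 0.092 m and d₂ = 0.171 m.
B₁ = 1.17×10⁻⁵ T, B₂ = 1.45×10⁻⁶ T.
Between parallel currents the two contributions point in opposite directions, so they subtract. B = |B₁ − B₂| = |1.17×10⁻⁵ − 1.45×10⁻⁶| = 1.03×10⁻⁵ T.

B ≈ 10.3 μT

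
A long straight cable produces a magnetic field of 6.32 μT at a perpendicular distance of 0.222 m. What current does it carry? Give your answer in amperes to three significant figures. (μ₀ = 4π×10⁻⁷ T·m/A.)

I ≈ 7.02 A

For a long straight wire B = μ₀I/(2πd), so I = 2πdB/μ₀.
I = 2π × 0.222 × 6.32×10⁻⁶ / (4π×10⁻⁷) = 7.02 A.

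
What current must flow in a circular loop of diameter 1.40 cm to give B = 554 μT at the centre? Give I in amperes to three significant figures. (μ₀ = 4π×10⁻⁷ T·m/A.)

At the centre of a circular loop B = μ₀I/(2R), so I = 2RB/μ₀.
With R = 0.007 m, I = 2 × 0.007 × 5.54×10⁻⁴ / (4π×10⁻⁷) = 6.17 A.

I ≈ 6.17 A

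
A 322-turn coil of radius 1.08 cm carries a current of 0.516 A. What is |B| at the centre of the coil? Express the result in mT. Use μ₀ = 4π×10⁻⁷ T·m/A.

B ≈ 9.67 mT

For an N-turn flat coil, B = Nμ₀I/(2R) with R = 0.0108 m.
B = 322 × 3.00×10⁻⁵ T = 9.67×10⁻³ T.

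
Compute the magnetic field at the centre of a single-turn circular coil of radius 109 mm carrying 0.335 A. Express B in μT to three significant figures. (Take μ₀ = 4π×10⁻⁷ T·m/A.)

At the centre of a circular loop the Biot–Savart law gives B = μ₀I/(2R).
B = (4π×10⁻⁷ × 0.335) / (2 × 0.109) = 1.93×10⁻⁶ T.

B ≈ 1.93 μT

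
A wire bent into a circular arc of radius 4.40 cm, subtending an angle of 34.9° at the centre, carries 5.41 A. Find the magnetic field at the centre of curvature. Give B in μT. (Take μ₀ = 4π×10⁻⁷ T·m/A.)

The Biot–Savart field of a circular arc at its centre is B = μ₀Iφ/(4πR), with φ = 0.6091 rad.
B = (4π×10⁻⁷ × 5.41 × 0.6091) / (4π × 0.044) = 7.49×10⁻⁶ T.

B ≈ 7.49 μT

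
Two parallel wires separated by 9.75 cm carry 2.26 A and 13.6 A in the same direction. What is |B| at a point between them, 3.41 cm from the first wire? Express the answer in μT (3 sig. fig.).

Each long wire gives B = μ₀I/(2πd). Distances are d₁ = 0.0341 m and d₂ = 0.0634 m.
B₁ = 1.33×10⁻⁵ T, B₂ = 4.29×10⁻⁵ T.
Between parallel currents the two contributions point in opposite directions, so they subtract. B = |B₁ − B₂| = |1.33×10⁻⁵ − 4.29×10⁻⁵| = 2.96×10⁻⁵ T.

B ≈ 29.6 μT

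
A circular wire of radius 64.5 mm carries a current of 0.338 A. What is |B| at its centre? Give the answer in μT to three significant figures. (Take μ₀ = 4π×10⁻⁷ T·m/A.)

B ≈ 3.29 μT

At the centre of a circular loop the Biot–Savart law gives B = μ₀I/(2R).
B = (4π×10⁻⁷ × 0.338) / (2 × 0.0645) = 3.29×10⁻⁶ T.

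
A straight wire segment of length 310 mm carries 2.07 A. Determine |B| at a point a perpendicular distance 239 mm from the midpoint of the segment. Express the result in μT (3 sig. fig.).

For a finite straight segment, B = (μ₀I/4πd)(sinθ₁ + sinθ₂), where θ₁, θ₂ are the angles from the perpendicular to each end.
The perpendicular from the point meets the wire at its midpoint, so each end is L/2 = 0.155 m away along the wire.
sinθ₁ = 0.155/√(0.155²+0.239²) = 0.5441; sinθ₂ = 0.155/√(0.155²+0.239²) = 0.5441.
B = (4π×10⁻⁷ × 2.07) / (4π × 0.239) × (0.5441 + 0.5441) = 9.43×10⁻⁷ T.

B ≈ 0.943 μT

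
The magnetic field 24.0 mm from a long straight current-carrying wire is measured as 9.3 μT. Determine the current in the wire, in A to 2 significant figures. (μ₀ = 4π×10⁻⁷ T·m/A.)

I ≈ 1.1 A

For a long straight wire B = μ₀I/(2πd), so I = 2πdB/μ₀.
I = 2π × 0.024 × 9.30×10⁻⁶ / (4π×10⁻⁷) = 1.12 A.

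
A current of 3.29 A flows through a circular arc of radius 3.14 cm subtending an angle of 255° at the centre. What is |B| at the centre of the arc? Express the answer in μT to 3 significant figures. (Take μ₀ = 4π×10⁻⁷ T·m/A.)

B ≈ 46.6 μT

The Biot–Savart field of a circular arc at its centre is B = μ₀Iφ/(4πR), with φ = 4.451 rad.
B = (4π×10⁻⁷ × 3.29 × 4.451) / (4π × 0.0314) = 4.66×10⁻⁵ T.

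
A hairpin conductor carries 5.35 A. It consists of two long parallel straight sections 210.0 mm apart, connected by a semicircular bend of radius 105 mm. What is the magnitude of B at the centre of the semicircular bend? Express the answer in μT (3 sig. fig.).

B ≈ 26.2 μT

The semicircular arc contributes B_arc = μ₀I·π/(4πR) = μ₀I/(4R) = 1.60×10⁻⁵ T.
Each semi-infinite lead is at perpendicular distance R = 0.105 m from the centre, with the perpendicular foot at its near end, so it contributes μ₀I/(4πR); both point the same way, together 1.02×10⁻⁵ T.
Arc and leads all point the same direction: B = 1.60×10⁻⁵ + 1.02×10⁻⁵ = 2.62×10⁻⁵ T.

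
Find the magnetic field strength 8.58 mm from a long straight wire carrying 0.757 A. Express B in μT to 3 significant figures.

B ≈ 17.6 μT

For an infinitely long straight wire, B = μ₀I/(2πd).
B = (4π×10⁻⁷ × 0.757) / (2π × 0.00858) = 1.76×10⁻⁵ T.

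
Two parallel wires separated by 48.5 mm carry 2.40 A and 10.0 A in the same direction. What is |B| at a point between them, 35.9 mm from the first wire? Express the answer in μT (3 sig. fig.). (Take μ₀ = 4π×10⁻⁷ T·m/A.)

Each long wire gives B = μ₀I/(2πd). Distances are d₁ = 0.0359 m and d₂ = 0.0126 m.
B₁ = 1.34×10⁻⁵ T, B₂ = 1.59×10⁻⁴ T.
Between parallel currents the two contributions point in opposite directions, so they subtract. B = |B₁ − B₂| = |1.34×10⁻⁵ − 1.59×10⁻⁴| = 1.45×10⁻⁴ T.

B ≈ 145 μT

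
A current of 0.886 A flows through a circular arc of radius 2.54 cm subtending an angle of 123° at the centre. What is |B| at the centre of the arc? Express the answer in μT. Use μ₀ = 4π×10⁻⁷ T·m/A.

B ≈ 7.49 μT

The Biot–Savart field of a circular arc at its centre is B = μ₀Iφ/(4πR), with φ = 2.147 rad.
B = (4π×10⁻⁷ × 0.886 × 2.147) / (4π × 0.0254) = 7.49×10⁻⁶ T.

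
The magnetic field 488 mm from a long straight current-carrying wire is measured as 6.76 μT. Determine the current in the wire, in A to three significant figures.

For a long straight wire B = μ₀I/(2πd), so I = 2πdB/μ₀.
I = 2π × 0.488 × 6.76×10⁻⁶ / (4π×10⁻⁷) = 16.5 A.

I ≈ 16.5 A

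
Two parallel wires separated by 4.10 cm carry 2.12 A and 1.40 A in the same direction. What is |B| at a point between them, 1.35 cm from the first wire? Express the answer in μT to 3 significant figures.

B ≈ 21.2 μT

Each long wire gives B = μ₀I/(2πd). Distances are d₁ = 0.0135 m and d₂ = 0.0275 m.
B₁ = 3.14×10⁻⁵ T, B₂ = 1.02×10⁻⁵ T.
Between parallel currents the two contributions point in opposite directions, so they subtract. B = |B₁ − B₂| = |3.14×10⁻⁵ − 1.02×10⁻⁵| = 2.12×10⁻⁵ T.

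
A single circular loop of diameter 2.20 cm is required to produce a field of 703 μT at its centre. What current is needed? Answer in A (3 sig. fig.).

At the centre of a circular loop B = μ₀I/(2R), so I = 2RB/μ₀.
With R = 0.011 m, I = 2 × 0.011 × 7.03×10⁻⁴ / (4π×10⁻⁷) = 12.3 A.

I ≈ 12.3 A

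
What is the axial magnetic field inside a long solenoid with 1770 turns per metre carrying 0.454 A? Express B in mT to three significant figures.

Inside a long solenoid, B = μ₀nI with n = 1770 turns/m.
B = 4π×10⁻⁷ × 1770 × 0.454 = 1.01×10⁻³ T.

B ≈ 1.01 mT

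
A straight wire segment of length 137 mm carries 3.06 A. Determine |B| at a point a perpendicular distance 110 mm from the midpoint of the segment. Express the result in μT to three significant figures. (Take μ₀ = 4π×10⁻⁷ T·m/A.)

For a finite straight segment, B = (μ₀I/4πd)(sinθ₁ + sinθ₂), where θ₁, θ₂ are the angles from the perpendicular to each end.
The perpendicular from the point meets the wire at its midpoint, so each end is L/2 = 0.0685 m away along the wire.
sinθ₁ = 0.0685/√(0.0685²+0.11²) = 0.5286; sinθ₂ = 0.0685/√(0.0685²+0.11²) = 0.5286.
B = (4π×10⁻⁷ × 3.06) / (4π × 0.11) × (0.5286 + 0.5286) = 2.94×10⁻⁶ T.

B ≈ 2.94 μT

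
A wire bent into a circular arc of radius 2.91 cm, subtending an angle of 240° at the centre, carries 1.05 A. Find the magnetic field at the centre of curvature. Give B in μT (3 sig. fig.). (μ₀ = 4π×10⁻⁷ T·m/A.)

B ≈ 15.1 μT

The Biot–Savart field of a circular arc at its centre is B = μ₀Iφ/(4πR), with φ = 4.189 rad.
B = (4π×10⁻⁷ × 1.05 × 4.189) / (4π × 0.0291) = 1.51×10⁻⁵ T.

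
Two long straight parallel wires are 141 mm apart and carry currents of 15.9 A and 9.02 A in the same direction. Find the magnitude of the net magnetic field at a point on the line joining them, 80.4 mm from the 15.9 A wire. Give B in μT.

Each long wire gives B = μ₀I/(2πd). Distances are d₁ = 0.0804 m and d₂ = 0.0606 m.
B₁ = 3.96×10⁻⁵ T, B₂ = 2.98×10⁻⁵ T.
Between parallel currents the two contributions point in opposite directions, so they subtract. B = |B₁ − B₂| = |3.96×10⁻⁵ − 2.98×10⁻⁵| = 9.78×10⁻⁶ T.

B ≈ 9.78 μT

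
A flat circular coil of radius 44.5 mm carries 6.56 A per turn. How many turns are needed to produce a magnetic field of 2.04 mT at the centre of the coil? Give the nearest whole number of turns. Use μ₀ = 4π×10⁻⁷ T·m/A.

N = 22

For an N-turn coil, B = Nμ₀I/(2R). A single turn gives B₁ = 9.26×10⁻⁵ T with R = 0.0445 m.
N = B/B₁ = 2.04×10⁻³ / 9.26×10⁻⁵ = 22.02.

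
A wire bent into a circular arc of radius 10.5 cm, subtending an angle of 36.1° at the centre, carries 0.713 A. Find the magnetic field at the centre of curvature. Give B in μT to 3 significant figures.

The Biot–Savart field of a circular arc at its centre is B = μ₀Iφ/(4πR), with φ = 0.6301 rad.
B = (4π×10⁻⁷ × 0.713 × 0.6301) / (4π × 0.105) = 4.28×10⁻⁷ T.

B ≈ 0.428 μT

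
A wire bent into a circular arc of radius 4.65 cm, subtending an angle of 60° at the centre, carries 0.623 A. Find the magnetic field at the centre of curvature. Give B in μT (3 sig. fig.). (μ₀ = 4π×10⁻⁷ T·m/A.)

B ≈ 1.40 μT

The Biot–Savart field of a circular arc at its centre is B = μ₀Iφ/(4πR), with φ = 1.047 rad.
B = (4π×10⁻⁷ × 0.623 × 1.047) / (4π × 0.0465) = 1.40×10⁻⁶ T.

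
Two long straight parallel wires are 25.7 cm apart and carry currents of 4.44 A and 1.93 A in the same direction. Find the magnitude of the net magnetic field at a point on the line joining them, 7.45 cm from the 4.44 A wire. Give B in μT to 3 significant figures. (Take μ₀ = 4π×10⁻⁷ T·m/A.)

Each long wire gives B = μ₀I/(2πd). Distances are d₁ = 0.0745 m and d₂ = 0.1825 m.
B₁ = 1.19×10⁻⁵ T, B₂ = 2.12×10⁻⁶ T.
Between parallel currents the two contributions point in opposite directions, so they subtract. B = |B₁ − B₂| = |1.19×10⁻⁵ − 2.12×10⁻⁶| = 9.80×10⁻⁶ T.

B ≈ 9.80 μT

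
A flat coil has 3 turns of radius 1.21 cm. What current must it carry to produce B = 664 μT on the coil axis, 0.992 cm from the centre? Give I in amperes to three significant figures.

I ≈ 9.22 A

For an N-turn coil, B = Nμ₀IR²/[2(R²+z²)^(3/2)] with R = 0.0121 m, z = 0.00992 m, so I = 2B(R²+z²)^(3/2)/(Nμ₀R²) = 2 × 6.64×10⁻⁴ × 3.83×10⁻⁶ / (3 × 4π×10⁻⁷ × 0.0001464) = 9.22 A.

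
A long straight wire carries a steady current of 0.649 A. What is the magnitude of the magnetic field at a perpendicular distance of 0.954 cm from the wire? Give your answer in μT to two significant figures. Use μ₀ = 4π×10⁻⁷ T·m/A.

B ≈ 14 μT

For an infinitely long straight wire, B = μ₀I/(2πd).
B = (4π×10⁻⁷ × 0.649) / (2π × 0.00954) = 1.36×10⁻⁵ T.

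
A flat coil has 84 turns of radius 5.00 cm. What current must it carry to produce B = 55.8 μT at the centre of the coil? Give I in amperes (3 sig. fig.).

I ≈ 0.0529 A

For an N-turn coil, B = Nμ₀I/(2R) with R = 0.05 m, so I = 2RB/(Nμ₀) = 2 × 0.05 × 5.58×10⁻⁵ / (84 × 4π×10⁻⁷) = 5.29×10⁻² A.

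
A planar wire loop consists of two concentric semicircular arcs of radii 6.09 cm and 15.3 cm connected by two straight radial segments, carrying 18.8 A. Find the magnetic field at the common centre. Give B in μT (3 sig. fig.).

The radial connectors point toward the centre, so dl × r̂ = 0 and they contribute nothing.
Each semicircle gives μ₀I/(4R): inner arc 9.70×10⁻⁵ T, outer arc 3.86×10⁻⁵ T.
The two arcs carry current in opposite angular senses, so their fields oppose: B = |9.70×10⁻⁵ − 3.86×10⁻⁵| = 5.84×10⁻⁵ T.

B ≈ 58.4 μT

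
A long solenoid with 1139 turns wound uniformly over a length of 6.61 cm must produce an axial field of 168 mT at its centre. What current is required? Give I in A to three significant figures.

Inside a long solenoid B = μ₀nI with n = 1.723×10⁴ m⁻¹, so I = B/(μ₀n).
I = 0.168 / (4π×10⁻⁷ × 1.723×10⁴) = 7.76 A.

I ≈ 7.76 A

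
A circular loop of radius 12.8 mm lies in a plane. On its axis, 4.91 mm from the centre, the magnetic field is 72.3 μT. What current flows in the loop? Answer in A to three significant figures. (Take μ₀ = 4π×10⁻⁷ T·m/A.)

I ≈ 1.81 A

On the axis of a loop, B = μ₀IR²/[2(R²+z²)^(3/2)], so I = 2B(R²+z²)^(3/2)/(μ₀R²).
R² + z² = 0.0001638 + 2.411×10⁻⁵ = 0.0001879 m²; raised to 3/2 gives 2.58×10⁻⁶ m³.
I = 2 × 7.23×10⁻⁵ × 2.58×10⁻⁶ / (1.26×10⁻⁶ × 0.0001638) = 1.81 A.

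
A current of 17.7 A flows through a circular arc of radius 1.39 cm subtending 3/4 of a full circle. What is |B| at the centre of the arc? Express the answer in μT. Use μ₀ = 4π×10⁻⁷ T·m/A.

B ≈ 600 μT

The Biot–Savart field of a circular arc at its centre is B = μ₀Iφ/(4πR), with φ = 4.712 rad.
B = (4π×10⁻⁷ × 17.7 × 4.712) / (4π × 0.0139) = 6.00×10⁻⁴ T.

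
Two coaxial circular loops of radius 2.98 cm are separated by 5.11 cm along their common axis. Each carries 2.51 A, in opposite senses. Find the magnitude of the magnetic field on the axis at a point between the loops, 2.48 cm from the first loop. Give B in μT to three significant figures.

Each loop contributes B = μ₀IR²/[2(R²+z²)^(3/2)] on the axis, with z measured from that loop.
Loop 1 (z = 0.0248 m): B₁ = 2.40×10⁻⁵ T. Loop 2 (z = 0.0263 m): B₂ = 2.23×10⁻⁵ T.
The fields oppose: B = |B₁ − B₂| = 1.73×10⁻⁶ T.

B ≈ 1.73 μT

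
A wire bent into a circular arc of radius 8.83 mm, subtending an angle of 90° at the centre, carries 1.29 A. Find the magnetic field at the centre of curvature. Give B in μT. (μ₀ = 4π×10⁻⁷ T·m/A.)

B ≈ 22.9 μT

The Biot–Savart field of a circular arc at its centre is B = μ₀Iφ/(4πR), with φ = 1.571 rad.
B = (4π×10⁻⁷ × 1.29 × 1.571) / (4π × 0.00883) = 2.29×10⁻⁵ T.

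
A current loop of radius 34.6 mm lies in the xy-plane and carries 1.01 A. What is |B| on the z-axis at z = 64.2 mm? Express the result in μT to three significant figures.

On the axis of a circular loop, B = μ₀IR² / [2(R²+z²)^(3/2)].
R² + z² = (0.0346)² + (0.0642)² = 0.005319 m², and (R²+z²)^(3/2) = 3.88×10⁻⁴ m³.
B = (4π×10⁻⁷ × 1.01 × 0.001197) / (2 × 3.88×10⁻⁴) = 1.96×10⁻⁶ T.

B ≈ 1.96 μT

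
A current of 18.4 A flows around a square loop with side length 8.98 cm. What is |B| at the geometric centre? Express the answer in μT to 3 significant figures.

Each side is a finite straight segment at perpendicular distance d = a/(2 tan(π/4)) = 0.0449 m from the centre, with end-angles ±π/4.
One side contributes B₁ = (μ₀I/4πd)·2 sin(π/4) = 5.80×10⁻⁵ T.
All 4 sides add in the same direction: B = 4 × 5.80×10⁻⁵ = 2.32×10⁻⁴ T.

B ≈ 232 μT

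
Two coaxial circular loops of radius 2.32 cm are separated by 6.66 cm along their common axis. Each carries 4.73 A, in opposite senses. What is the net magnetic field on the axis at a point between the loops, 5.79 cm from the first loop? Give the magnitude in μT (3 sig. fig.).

Each loop contributes B = μ₀IR²/[2(R²+z²)^(3/2)] on the axis, with z measured from that loop.
Loop 1 (z = 0.0579 m): B₁ = 6.59×10⁻⁶ T. Loop 2 (z = 0.0087 m): B₂ = 1.05×10⁻⁴ T.
The fields oppose: B = |B₁ − B₂| = 9.86×10⁻⁵ T.

B ≈ 98.6 μT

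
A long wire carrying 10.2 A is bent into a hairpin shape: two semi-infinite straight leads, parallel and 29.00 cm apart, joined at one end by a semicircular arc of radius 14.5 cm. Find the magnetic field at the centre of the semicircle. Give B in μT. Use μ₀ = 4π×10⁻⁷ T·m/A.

B ≈ 36.2 μT

The semicircular arc contributes B_arc = μ₀I·π/(4πR) = μ₀I/(4R) = 2.21×10⁻⁵ T.
Each semi-infinite lead is at perpendicular distance R = 0.145 m from the centre, with the perpendicular foot at its near end, so it contributes μ₀I/(4πR); both point the same way, together 1.41×10⁻⁵ T.
Arc and leads all point the same direction: B = 2.21×10⁻⁵ + 1.41×10⁻⁵ = 3.62×10⁻⁵ T.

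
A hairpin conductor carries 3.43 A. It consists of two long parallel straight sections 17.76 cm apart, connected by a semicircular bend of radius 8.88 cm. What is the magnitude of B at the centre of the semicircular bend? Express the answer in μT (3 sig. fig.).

The semicircular arc contributes B_arc = μ₀I·π/(4πR) = μ₀I/(4R) = 1.21×10⁻⁵ T.
Each semi-infinite lead is at perpendicular distance R = 0.0888 m from the centre, with the perpendicular foot at its near end, so it contributes μ₀I/(4πR); both point the same way, together 7.73×10⁻⁶ T.
Arc and leads all point the same direction: B = 1.21×10⁻⁵ + 7.73×10⁻⁶ = 1.99×10⁻⁵ T.

B ≈ 19.9 μT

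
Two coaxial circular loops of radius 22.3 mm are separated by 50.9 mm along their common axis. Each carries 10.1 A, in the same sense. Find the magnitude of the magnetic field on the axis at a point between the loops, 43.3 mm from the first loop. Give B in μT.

B ≈ 269 μT

Each loop contributes B = μ₀IR²/[2(R²+z²)^(3/2)] on the axis, with z measured from that loop.
Loop 1 (z = 0.0433 m): B₁ = 2.73×10⁻⁵ T. Loop 2 (z = 0.0076 m): B₂ = 2.41×10⁻⁴ T.
The fields add: B = B₁ + B₂ = 2.69×10⁻⁴ T.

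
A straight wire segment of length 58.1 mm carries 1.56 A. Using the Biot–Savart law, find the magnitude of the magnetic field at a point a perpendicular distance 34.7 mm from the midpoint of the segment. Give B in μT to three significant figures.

B ≈ 5.77 μT

For a finite straight segment, B = (μ₀I/4πd)(sinθ₁ + sinθ₂), where θ₁, θ₂ are the angles from the perpendicular to each end.
The perpendicular from the point meets the wire at its midpoint, so each end is L/2 = 0.02905 m away along the wire.
sinθ₁ = 0.02905/√(0.02905²+0.0347²) = 0.6419; sinθ₂ = 0.02905/√(0.02905²+0.0347²) = 0.6419.
B = (4π×10⁻⁷ × 1.56) / (4π × 0.0347) × (0.6419 + 0.6419) = 5.77×10⁻⁶ T.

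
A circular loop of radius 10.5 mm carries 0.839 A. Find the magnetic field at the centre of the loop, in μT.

B ≈ 50.2 μT

At the centre of a circular loop the Biot–Savart law gives B = μ₀I/(2R).
B = (4π×10⁻⁷ × 0.839) / (2 × 0.0105) = 5.02×10⁻⁵ T.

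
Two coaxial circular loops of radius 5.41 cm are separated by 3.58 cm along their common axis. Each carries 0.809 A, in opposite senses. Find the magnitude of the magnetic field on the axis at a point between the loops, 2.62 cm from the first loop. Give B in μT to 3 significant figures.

Each loop contributes B = μ₀IR²/[2(R²+z²)^(3/2)] on the axis, with z measured from that loop.
Loop 1 (z = 0.0262 m): B₁ = 6.85×10⁻⁶ T. Loop 2 (z = 0.0096 m): B₂ = 8.97×10⁻⁶ T.
The fields oppose: B = |B₁ − B₂| = 2.12×10⁻⁶ T.

B ≈ 2.12 μT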